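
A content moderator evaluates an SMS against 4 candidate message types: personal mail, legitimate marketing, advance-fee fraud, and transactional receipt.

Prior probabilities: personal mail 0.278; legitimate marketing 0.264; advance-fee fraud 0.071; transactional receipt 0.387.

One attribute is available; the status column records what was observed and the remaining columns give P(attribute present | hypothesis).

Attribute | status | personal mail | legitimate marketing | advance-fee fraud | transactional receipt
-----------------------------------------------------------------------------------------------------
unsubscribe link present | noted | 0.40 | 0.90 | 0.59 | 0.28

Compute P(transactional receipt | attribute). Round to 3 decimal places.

For each hypothesis, the unnormalized posterior weight is prior × likelihood:
  personal mail: 0.278 × 0.40 = 0.1112
  legitimate marketing: 0.264 × 0.90 = 0.2376
  advance-fee fraud: 0.071 × 0.59 = 0.04189
  transactional receipt: 0.387 × 0.28 = 0.10836
Normalizing constant Z = 0.1112 + 0.2376 + 0.04189 + 0.10836 = 0.49905.
P(transactional receipt | evidence) = 0.10836 / 0.49905 ≈ 0.217.

0.217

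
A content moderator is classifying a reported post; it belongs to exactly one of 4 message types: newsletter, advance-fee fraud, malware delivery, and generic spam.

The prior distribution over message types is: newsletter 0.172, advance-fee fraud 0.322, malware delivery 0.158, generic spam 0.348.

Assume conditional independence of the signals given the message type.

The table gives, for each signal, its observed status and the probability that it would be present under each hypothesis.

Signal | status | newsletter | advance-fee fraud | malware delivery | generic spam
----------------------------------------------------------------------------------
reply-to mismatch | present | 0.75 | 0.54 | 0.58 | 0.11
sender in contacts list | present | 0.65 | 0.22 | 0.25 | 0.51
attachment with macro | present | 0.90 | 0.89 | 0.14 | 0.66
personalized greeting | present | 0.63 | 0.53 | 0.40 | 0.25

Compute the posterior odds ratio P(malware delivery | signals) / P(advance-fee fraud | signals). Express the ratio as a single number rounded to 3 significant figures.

Unnormalized posterior weight (prior times the signal likelihoods) for each of the two hypotheses:
  malware delivery: 0.158 × 0.58 × 0.25 × 0.14 × 0.40 = 0.001283
  advance-fee fraud: 0.322 × 0.54 × 0.22 × 0.89 × 0.53 = 0.018044
Odds(malware delivery : advance-fee fraud) = 0.001283 / 0.018044 ≈ 0.0711.

0.0711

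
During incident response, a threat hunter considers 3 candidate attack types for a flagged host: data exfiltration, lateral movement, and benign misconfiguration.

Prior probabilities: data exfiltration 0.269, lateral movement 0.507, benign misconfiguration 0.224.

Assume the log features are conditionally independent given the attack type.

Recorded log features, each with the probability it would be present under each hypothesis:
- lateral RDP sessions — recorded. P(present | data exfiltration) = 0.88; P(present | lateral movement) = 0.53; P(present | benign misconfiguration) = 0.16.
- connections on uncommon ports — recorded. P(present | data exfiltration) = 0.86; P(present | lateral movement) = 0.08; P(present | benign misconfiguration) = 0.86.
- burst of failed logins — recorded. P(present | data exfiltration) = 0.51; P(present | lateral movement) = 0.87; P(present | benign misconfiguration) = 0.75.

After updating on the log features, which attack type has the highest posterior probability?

data exfiltration

For each hypothesis, the unnormalized posterior weight is prior × product of the log feature likelihoods:
  data exfiltration: 0.269 × 0.88 × 0.86 × 0.51 = 0.10383
  lateral movement: 0.507 × 0.53 × 0.08 × 0.87 = 0.018702
  benign misconfiguration: 0.224 × 0.16 × 0.86 × 0.75 = 0.023117
Normalizing constant Z = 0.10383 + 0.018702 + 0.023117 = 0.14564.
P(data exfiltration | evidence) ≈ 0.10383 / 0.14564 ≈ 0.713
P(lateral movement | evidence) ≈ 0.018702 / 0.14564 ≈ 0.128
P(benign misconfiguration | evidence) ≈ 0.023117 / 0.14564 ≈ 0.159
The largest is 0.713, so data exfiltration is most probable.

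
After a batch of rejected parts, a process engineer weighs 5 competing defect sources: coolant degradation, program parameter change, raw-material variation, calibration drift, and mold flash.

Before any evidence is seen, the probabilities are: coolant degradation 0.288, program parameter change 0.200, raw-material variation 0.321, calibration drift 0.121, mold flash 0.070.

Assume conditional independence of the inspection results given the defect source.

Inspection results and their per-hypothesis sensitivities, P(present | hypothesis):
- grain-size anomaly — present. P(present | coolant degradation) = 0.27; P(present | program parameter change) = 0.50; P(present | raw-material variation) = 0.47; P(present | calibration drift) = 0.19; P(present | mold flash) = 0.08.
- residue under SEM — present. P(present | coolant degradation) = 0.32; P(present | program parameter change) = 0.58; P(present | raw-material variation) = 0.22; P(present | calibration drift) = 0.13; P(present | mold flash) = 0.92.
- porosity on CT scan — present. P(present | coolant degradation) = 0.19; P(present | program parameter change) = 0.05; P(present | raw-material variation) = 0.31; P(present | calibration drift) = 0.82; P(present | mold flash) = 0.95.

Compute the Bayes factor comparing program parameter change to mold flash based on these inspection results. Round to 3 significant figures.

0.207

The Bayes factor is the ratio of the joint likelihoods of the inspection result pattern under the two hypotheses.
  program parameter change: 0.50 × 0.58 × 0.05 = 0.0145
  mold flash: 0.08 × 0.92 × 0.95 = 0.06992
Bayes factor = 0.0145 / 0.06992 ≈ 0.207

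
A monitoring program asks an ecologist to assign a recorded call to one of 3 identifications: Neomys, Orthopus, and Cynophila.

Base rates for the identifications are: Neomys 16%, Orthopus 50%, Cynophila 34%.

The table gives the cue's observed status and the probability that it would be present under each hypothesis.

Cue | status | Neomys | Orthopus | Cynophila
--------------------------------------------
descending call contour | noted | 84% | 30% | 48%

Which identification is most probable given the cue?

Cynophila

By Bayes' rule, the unnormalized weight for each hypothesis is prior × likelihood:
  Neomys: 0.16 × 0.84 = 0.1344
  Orthopus: 0.50 × 0.30 = 0.15
  Cynophila: 0.34 × 0.48 = 0.1632
Normalizing constant Z = 0.1344 + 0.15 + 0.1632 = 0.4476.
P(Neomys | evidence) ≈ 0.1344 / 0.4476 ≈ 0.300
P(Orthopus | evidence) ≈ 0.15 / 0.4476 ≈ 0.335
P(Cynophila | evidence) ≈ 0.1632 / 0.4476 ≈ 0.365
The largest is 0.365, so Cynophila is most probable.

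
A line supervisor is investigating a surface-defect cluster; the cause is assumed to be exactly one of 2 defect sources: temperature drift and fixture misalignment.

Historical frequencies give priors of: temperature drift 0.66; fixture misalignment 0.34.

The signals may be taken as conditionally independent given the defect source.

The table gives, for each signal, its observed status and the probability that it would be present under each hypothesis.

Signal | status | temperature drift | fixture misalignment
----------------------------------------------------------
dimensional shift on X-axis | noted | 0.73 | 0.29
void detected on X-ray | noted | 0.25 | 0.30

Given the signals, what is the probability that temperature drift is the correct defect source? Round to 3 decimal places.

By Bayes' rule with conditional independence, the unnormalized weight for each hypothesis is prior × ∏ likelihoods:
  temperature drift: 0.66 × 0.73 × 0.25 = 0.12045
  fixture misalignment: 0.34 × 0.29 × 0.30 = 0.02958
Normalizing constant Z = 0.12045 + 0.02958 = 0.15003.
P(temperature drift | evidence) = 0.12045 / 0.15003 ≈ 0.803.

0.803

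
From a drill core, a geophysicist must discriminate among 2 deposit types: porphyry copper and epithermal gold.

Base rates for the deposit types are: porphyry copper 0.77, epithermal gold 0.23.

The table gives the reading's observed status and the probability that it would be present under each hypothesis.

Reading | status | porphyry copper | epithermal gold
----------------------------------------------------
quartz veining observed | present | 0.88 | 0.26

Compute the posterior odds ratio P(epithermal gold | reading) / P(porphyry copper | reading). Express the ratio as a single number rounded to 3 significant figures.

0.0883

Unnormalized posterior weight (prior times the reading likelihood) for each of the two hypotheses:
  epithermal gold: 0.23 × 0.26 = 0.0598
  porphyry copper: 0.77 × 0.88 = 0.6776
Odds(epithermal gold : porphyry copper) = 0.0598 / 0.6776 ≈ 0.0883.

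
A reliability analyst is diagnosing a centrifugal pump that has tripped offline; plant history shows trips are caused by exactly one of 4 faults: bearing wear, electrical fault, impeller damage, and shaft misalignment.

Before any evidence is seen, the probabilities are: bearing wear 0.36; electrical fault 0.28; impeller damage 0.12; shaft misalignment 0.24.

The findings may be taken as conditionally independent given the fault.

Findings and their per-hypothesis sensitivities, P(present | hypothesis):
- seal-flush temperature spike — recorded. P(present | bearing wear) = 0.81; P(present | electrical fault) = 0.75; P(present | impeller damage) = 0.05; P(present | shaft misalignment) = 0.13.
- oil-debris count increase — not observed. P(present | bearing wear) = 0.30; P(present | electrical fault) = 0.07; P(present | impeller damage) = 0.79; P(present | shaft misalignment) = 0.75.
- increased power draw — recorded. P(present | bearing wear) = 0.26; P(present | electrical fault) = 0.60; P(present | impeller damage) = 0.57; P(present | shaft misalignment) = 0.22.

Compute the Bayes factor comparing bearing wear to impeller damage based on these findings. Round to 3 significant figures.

The Bayes factor is the ratio of the joint likelihoods of the evidence pattern under the two hypotheses (using 1 − P(present | H) for each absent finding).
  bearing wear: 0.81 × (1 − 0.30) × 0.26 = 0.14742
  impeller damage: 0.05 × (1 − 0.79) × 0.57 = 0.005985
Bayes factor = 0.14742 / 0.005985 ≈ 24.6

24.6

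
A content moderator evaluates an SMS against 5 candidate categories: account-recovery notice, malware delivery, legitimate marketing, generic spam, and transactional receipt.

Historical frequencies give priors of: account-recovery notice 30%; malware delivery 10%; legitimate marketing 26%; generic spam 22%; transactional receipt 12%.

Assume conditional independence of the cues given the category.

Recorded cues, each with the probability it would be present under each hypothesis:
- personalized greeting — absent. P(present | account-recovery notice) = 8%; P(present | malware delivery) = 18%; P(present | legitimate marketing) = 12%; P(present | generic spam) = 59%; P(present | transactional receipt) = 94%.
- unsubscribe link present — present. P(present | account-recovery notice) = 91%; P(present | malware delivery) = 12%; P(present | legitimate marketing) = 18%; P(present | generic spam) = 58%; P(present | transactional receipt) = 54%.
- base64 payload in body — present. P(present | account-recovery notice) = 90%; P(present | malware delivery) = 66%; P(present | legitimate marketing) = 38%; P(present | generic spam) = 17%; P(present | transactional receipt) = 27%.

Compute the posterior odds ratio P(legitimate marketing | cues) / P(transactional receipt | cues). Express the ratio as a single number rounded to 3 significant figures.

The normalizing constant cancels in an odds ratio, so compute prior × likelihood for the two hypotheses only (using 1 − P(present | H) for each absent cue):
  legitimate marketing: 0.26 × (1 − 0.12) × 0.18 × 0.38 = 0.01565
  transactional receipt: 0.12 × (1 − 0.94) × 0.54 × 0.27 = 0.0010498
Posterior odds = 0.01565 / 0.0010498 ≈ 14.9.

14.9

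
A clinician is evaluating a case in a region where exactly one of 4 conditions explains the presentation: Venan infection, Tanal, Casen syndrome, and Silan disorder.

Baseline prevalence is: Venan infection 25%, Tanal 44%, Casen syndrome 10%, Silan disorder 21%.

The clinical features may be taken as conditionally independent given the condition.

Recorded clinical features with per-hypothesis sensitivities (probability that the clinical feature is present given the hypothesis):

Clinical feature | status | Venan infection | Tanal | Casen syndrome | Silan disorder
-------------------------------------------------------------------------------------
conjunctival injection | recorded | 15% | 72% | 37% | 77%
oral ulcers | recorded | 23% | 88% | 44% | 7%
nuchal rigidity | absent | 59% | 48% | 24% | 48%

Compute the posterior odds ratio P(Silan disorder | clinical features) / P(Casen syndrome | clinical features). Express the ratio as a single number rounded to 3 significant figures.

Posterior odds equal prior odds times the likelihood ratio; only the two competing hypotheses matter (using 1 − P(present | H) for each absent clinical feature).
  Silan disorder: 0.21 × 0.77 × 0.07 × (1 − 0.48) = 0.0058859
  Casen syndrome: 0.10 × 0.37 × 0.44 × (1 − 0.24) = 0.012373
Odds(Silan disorder : Casen syndrome) = 0.0058859 / 0.012373 ≈ 0.476.

0.476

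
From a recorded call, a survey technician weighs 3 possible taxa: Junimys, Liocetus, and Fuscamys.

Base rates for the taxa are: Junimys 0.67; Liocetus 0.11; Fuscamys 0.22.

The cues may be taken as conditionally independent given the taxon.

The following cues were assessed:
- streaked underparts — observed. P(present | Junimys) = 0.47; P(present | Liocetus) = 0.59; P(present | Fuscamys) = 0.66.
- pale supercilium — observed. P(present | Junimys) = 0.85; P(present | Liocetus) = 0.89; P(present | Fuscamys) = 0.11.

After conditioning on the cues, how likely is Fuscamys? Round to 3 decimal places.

For each hypothesis, the unnormalized posterior weight is prior × product of the cue likelihoods:
  Junimys: 0.67 × 0.47 × 0.85 = 0.26766
  Liocetus: 0.11 × 0.59 × 0.89 = 0.057761
  Fuscamys: 0.22 × 0.66 × 0.11 = 0.015972
The unnormalized weights sum to 0.3414.
P(Fuscamys | evidence) = 0.015972 / 0.3414 ≈ 0.047.

0.047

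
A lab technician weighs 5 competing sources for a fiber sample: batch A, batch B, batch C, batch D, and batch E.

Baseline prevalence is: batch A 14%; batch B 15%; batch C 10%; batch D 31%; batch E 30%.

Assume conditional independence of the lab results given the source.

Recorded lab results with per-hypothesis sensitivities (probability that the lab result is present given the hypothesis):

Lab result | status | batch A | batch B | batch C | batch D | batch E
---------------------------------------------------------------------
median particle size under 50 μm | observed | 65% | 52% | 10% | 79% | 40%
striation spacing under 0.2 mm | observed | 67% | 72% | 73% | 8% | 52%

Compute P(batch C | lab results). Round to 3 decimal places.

Multiply each prior by the joint likelihood of the lab result pattern:
  batch A: 0.14 × 0.65 × 0.67 = 0.06097
  batch B: 0.15 × 0.52 × 0.72 = 0.05616
  batch C: 0.10 × 0.10 × 0.73 = 0.0073
  batch D: 0.31 × 0.79 × 0.08 = 0.019592
  batch E: 0.30 × 0.40 × 0.52 = 0.0624
Marginal likelihood of the evidence = 0.20642.
P(batch C | evidence) = 0.0073 / 0.20642 ≈ 0.035.

0.035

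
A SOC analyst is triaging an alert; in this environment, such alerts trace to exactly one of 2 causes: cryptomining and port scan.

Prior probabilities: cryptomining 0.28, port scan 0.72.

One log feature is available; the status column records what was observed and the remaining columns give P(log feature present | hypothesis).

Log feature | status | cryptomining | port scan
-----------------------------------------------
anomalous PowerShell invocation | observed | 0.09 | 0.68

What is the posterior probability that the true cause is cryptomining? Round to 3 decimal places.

For each hypothesis, the unnormalized posterior weight is prior × likelihood:
  cryptomining: 0.28 × 0.09 = 0.0252
  port scan: 0.72 × 0.68 = 0.4896
Marginal likelihood of the evidence = 0.5148.
P(cryptomining | evidence) = 0.0252 / 0.5148 ≈ 0.049.

0.049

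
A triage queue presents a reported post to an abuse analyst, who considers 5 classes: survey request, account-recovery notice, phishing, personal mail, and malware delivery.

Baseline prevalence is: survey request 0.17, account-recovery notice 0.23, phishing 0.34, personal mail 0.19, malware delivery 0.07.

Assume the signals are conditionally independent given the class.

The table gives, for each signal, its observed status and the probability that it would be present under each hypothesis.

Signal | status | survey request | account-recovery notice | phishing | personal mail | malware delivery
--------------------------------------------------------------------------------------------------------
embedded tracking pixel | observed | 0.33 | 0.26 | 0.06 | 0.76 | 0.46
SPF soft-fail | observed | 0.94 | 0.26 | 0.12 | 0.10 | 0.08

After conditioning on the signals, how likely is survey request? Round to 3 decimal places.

Multiply each prior by the joint likelihood of the signal pattern:
  survey request: 0.17 × 0.33 × 0.94 = 0.052734
  account-recovery notice: 0.23 × 0.26 × 0.26 = 0.015548
  phishing: 0.34 × 0.06 × 0.12 = 0.002448
  personal mail: 0.19 × 0.76 × 0.10 = 0.01444
  malware delivery: 0.07 × 0.46 × 0.08 = 0.002576
Marginal likelihood of the evidence = 0.087746.
P(survey request | evidence) = 0.052734 / 0.087746 ≈ 0.601.

0.601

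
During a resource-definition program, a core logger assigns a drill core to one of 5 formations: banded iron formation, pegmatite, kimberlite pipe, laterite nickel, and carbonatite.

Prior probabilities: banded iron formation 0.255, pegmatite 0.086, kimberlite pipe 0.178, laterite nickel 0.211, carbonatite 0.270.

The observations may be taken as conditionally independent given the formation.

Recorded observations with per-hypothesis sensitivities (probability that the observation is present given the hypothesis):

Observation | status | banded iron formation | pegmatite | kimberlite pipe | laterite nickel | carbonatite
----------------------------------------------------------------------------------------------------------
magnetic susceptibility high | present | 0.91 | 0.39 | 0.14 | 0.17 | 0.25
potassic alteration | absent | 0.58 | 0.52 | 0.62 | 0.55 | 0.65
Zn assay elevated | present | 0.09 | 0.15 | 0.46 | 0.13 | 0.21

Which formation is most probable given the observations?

For each hypothesis, the unnormalized posterior weight is prior × product of the observation likelihoods (using 1 − P(present | H) for each absent observation):
  banded iron formation: 0.255 × 0.91 × (1 − 0.58) × 0.09 = 0.0087715
  pegmatite: 0.086 × 0.39 × (1 − 0.52) × 0.15 = 0.0024149
  kimberlite pipe: 0.178 × 0.14 × (1 − 0.62) × 0.46 = 0.004356
  laterite nickel: 0.211 × 0.17 × (1 − 0.55) × 0.13 = 0.0020984
  carbonatite: 0.270 × 0.25 × (1 − 0.65) × 0.21 = 0.0049612
Normalizing constant Z = 0.0087715 + 0.0024149 + 0.004356 + 0.0020984 + 0.0049612 = 0.022602.
P(banded iron formation | evidence) ≈ 0.0087715 / 0.022602 ≈ 0.388
P(pegmatite | evidence) ≈ 0.0024149 / 0.022602 ≈ 0.107
P(kimberlite pipe | evidence) ≈ 0.004356 / 0.022602 ≈ 0.193
P(laterite nickel | evidence) ≈ 0.0020984 / 0.022602 ≈ 0.093
P(carbonatite | evidence) ≈ 0.0049612 / 0.022602 ≈ 0.220
The largest is 0.388, so banded iron formation is most probable.

banded iron formation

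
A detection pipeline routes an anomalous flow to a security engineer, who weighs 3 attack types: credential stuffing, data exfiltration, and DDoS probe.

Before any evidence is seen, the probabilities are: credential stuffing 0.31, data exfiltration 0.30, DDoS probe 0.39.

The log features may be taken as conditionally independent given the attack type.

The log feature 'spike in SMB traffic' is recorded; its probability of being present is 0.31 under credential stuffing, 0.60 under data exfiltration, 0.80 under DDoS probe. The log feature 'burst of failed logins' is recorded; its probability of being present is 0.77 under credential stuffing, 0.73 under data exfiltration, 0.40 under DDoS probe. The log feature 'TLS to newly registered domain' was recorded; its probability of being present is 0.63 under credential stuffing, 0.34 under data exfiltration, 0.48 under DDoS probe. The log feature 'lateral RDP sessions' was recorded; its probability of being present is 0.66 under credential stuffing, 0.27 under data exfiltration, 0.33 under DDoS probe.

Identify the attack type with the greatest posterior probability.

credential stuffing

Multiply each prior by the joint likelihood of the log feature pattern:
  credential stuffing: 0.31 × 0.31 × 0.77 × 0.63 × 0.66 = 0.030768
  data exfiltration: 0.30 × 0.60 × 0.73 × 0.34 × 0.27 = 0.012063
  DDoS probe: 0.39 × 0.80 × 0.40 × 0.48 × 0.33 = 0.019768
Marginal likelihood of the evidence = 0.062599.
P(credential stuffing | evidence) ≈ 0.030768 / 0.062599 ≈ 0.492
P(data exfiltration | evidence) ≈ 0.012063 / 0.062599 ≈ 0.193
P(DDoS probe | evidence) ≈ 0.019768 / 0.062599 ≈ 0.316
The largest is 0.492, so credential stuffing is most probable.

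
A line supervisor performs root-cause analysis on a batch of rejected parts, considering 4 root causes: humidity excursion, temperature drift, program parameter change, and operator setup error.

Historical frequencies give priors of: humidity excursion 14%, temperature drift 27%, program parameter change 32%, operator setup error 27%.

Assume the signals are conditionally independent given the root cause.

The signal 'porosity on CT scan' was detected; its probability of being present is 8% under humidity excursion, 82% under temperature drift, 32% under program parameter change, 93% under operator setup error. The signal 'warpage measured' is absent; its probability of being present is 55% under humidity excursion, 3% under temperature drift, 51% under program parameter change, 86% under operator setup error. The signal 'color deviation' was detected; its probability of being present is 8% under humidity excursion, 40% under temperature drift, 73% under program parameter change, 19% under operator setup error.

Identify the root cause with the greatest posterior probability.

For each hypothesis, the unnormalized posterior weight is prior × product of the signal likelihoods (using 1 − P(present | H) for each absent signal):
  humidity excursion: 0.14 × 0.08 × (1 − 0.55) × 0.08 = 0.0004032
  temperature drift: 0.27 × 0.82 × (1 − 0.03) × 0.40 = 0.085903
  program parameter change: 0.32 × 0.32 × (1 − 0.51) × 0.73 = 0.036628
  operator setup error: 0.27 × 0.93 × (1 − 0.86) × 0.19 = 0.0066793
The unnormalized weights sum to 0.12961.
P(humidity excursion | evidence) ≈ 0.0004032 / 0.12961 ≈ 0.003
P(temperature drift | evidence) ≈ 0.085903 / 0.12961 ≈ 0.663
P(program parameter change | evidence) ≈ 0.036628 / 0.12961 ≈ 0.283
P(operator setup error | evidence) ≈ 0.0066793 / 0.12961 ≈ 0.052
The largest is 0.663, so temperature drift is most probable.

temperature drift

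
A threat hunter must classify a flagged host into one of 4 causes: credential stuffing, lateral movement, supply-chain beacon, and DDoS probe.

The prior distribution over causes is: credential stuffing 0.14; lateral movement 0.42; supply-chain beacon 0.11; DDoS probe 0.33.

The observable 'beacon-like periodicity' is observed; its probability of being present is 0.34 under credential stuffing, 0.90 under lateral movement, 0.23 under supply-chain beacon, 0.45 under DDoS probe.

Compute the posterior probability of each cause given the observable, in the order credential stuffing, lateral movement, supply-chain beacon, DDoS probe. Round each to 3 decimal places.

By Bayes' rule, the unnormalized weight for each hypothesis is prior × likelihood:
  credential stuffing: 0.14 × 0.34 = 0.0476
  lateral movement: 0.42 × 0.90 = 0.378
  supply-chain beacon: 0.11 × 0.23 = 0.0253
  DDoS probe: 0.33 × 0.45 = 0.1485
Normalizing constant Z = 0.0476 + 0.378 + 0.0253 + 0.1485 = 0.5994.
P(credential stuffing | evidence) = 0.0476 / 0.5994 ≈ 0.079
P(lateral movement | evidence) = 0.378 / 0.5994 ≈ 0.631
P(supply-chain beacon | evidence) = 0.0253 / 0.5994 ≈ 0.042
P(DDoS probe | evidence) = 0.1485 / 0.5994 ≈ 0.248

0.079, 0.631, 0.042, 0.248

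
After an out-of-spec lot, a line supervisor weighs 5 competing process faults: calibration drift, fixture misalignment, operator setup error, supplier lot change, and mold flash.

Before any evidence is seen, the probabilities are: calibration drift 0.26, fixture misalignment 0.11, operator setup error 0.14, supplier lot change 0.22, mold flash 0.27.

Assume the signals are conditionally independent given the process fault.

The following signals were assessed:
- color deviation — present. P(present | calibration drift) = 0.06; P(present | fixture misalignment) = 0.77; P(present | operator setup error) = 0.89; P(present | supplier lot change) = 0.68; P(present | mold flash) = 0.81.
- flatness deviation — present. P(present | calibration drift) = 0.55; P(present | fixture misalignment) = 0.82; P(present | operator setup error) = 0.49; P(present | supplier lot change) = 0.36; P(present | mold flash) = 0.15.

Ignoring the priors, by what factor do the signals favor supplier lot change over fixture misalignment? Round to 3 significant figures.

0.388

The Bayes factor is the ratio of the joint likelihoods of the signal pattern under the two hypotheses.
  supplier lot change: 0.68 × 0.36 = 0.2448
  fixture misalignment: 0.77 × 0.82 = 0.6314
Bayes factor = 0.2448 / 0.6314 ≈ 0.388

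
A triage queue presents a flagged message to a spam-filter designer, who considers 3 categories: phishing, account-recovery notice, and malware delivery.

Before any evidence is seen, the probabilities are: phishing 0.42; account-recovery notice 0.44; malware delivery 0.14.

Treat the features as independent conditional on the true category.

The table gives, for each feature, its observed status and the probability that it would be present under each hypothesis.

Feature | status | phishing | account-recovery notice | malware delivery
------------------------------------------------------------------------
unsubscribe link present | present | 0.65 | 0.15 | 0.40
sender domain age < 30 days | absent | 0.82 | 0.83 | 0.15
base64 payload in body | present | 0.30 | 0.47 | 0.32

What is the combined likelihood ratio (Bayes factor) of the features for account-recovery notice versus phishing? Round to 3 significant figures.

The Bayes factor is the ratio of the joint likelihoods of the feature pattern under the two hypotheses (using 1 − P(present | H) for each absent feature).
  account-recovery notice: 0.15 × (1 − 0.83) × 0.47 = 0.011985
  phishing: 0.65 × (1 − 0.82) × 0.30 = 0.0351
Bayes factor = 0.011985 / 0.0351 ≈ 0.341

0.341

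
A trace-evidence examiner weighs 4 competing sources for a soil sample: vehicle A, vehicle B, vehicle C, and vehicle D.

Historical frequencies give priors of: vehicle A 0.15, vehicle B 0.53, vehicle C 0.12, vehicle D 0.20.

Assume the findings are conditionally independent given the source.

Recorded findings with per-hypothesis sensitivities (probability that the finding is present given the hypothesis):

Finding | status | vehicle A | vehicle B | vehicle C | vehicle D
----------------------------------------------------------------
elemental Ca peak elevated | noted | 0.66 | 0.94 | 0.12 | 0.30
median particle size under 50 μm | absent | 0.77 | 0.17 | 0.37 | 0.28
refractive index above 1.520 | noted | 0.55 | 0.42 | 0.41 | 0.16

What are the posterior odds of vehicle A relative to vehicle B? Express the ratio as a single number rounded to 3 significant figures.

The normalizing constant cancels in an odds ratio, so compute prior × likelihood for the two hypotheses only (using 1 − P(present | H) for each absent finding):
  vehicle A: 0.15 × 0.66 × (1 − 0.77) × 0.55 = 0.012523
  vehicle B: 0.53 × 0.94 × (1 − 0.17) × 0.42 = 0.17367
Posterior odds = 0.012523 / 0.17367 ≈ 0.0721.

0.0721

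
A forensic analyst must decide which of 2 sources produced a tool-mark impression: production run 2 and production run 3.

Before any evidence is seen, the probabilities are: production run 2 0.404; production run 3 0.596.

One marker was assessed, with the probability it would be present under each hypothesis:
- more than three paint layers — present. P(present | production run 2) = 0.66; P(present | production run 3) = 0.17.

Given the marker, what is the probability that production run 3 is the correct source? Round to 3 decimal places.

Multiply each prior by the likelihood of the marker:
  production run 2: 0.404 × 0.66 = 0.26664
  production run 3: 0.596 × 0.17 = 0.10132
Marginal likelihood of the evidence = 0.36796.
P(production run 3 | evidence) = 0.10132 / 0.36796 ≈ 0.275.

0.275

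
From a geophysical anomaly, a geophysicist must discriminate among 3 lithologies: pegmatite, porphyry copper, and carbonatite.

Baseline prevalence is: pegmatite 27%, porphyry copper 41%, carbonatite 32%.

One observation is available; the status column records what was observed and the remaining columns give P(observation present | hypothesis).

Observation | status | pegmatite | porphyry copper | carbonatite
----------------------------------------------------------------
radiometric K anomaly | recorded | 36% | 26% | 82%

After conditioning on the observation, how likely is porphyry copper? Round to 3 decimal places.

0.229

Multiply each prior by the likelihood of the observation:
  pegmatite: 0.27 × 0.36 = 0.0972
  porphyry copper: 0.41 × 0.26 = 0.1066
  carbonatite: 0.32 × 0.82 = 0.2624
Normalizing constant Z = 0.0972 + 0.1066 + 0.2624 = 0.4662.
P(porphyry copper | evidence) = 0.1066 / 0.4662 ≈ 0.229.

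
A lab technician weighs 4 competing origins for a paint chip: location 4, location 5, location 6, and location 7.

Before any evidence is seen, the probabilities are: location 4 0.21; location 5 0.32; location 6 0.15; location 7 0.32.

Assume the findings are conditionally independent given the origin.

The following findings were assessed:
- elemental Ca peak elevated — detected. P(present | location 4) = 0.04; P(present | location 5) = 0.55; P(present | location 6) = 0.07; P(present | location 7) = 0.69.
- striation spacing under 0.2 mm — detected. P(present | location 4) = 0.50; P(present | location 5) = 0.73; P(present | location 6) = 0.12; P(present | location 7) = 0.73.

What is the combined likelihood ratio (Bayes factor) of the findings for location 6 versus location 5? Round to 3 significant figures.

The Bayes factor is the ratio of the joint likelihoods of the evidence pattern under the two hypotheses.
  location 6: 0.07 × 0.12 = 0.0084
  location 5: 0.55 × 0.73 = 0.4015
Bayes factor = 0.0084 / 0.4015 ≈ 0.0209

0.0209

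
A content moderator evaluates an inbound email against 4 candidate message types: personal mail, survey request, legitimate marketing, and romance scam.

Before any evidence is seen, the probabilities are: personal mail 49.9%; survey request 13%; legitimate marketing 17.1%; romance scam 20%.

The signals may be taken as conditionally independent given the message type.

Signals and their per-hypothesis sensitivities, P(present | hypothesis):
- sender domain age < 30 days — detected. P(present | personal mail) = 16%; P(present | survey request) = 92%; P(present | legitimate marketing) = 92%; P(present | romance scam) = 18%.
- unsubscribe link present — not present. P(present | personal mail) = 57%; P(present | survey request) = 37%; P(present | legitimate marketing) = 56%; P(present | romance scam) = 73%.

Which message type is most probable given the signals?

Multiply each prior by the joint likelihood of the signal pattern (using 1 − P(present | H) for each absent signal):
  personal mail: 0.499 × 0.16 × (1 − 0.57) = 0.034331
  survey request: 0.130 × 0.92 × (1 − 0.37) = 0.075348
  legitimate marketing: 0.171 × 0.92 × (1 − 0.56) = 0.069221
  romance scam: 0.200 × 0.18 × (1 − 0.73) = 0.00972
Marginal likelihood of the evidence = 0.18862.
P(personal mail | evidence) ≈ 0.034331 / 0.18862 ≈ 0.182
P(survey request | evidence) ≈ 0.075348 / 0.18862 ≈ 0.399
P(legitimate marketing | evidence) ≈ 0.069221 / 0.18862 ≈ 0.367
P(romance scam | evidence) ≈ 0.00972 / 0.18862 ≈ 0.052
The largest is 0.399, so survey request is most probable.

survey request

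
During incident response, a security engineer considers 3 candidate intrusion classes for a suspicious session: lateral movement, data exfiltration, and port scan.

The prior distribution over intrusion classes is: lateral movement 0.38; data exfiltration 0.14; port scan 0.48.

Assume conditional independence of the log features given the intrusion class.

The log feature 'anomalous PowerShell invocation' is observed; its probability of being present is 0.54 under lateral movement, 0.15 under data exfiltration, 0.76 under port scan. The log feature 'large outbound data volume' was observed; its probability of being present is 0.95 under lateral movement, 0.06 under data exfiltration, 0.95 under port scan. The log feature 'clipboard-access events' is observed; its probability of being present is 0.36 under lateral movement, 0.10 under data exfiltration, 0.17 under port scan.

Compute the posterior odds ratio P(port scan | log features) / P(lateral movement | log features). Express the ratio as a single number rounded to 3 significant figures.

0.840

Posterior odds equal prior odds times the likelihood ratio; only the two competing hypotheses matter.
  port scan: 0.48 × 0.76 × 0.95 × 0.17 = 0.058915
  lateral movement: 0.38 × 0.54 × 0.95 × 0.36 = 0.070178
Posterior odds = 0.058915 / 0.070178 ≈ 0.840.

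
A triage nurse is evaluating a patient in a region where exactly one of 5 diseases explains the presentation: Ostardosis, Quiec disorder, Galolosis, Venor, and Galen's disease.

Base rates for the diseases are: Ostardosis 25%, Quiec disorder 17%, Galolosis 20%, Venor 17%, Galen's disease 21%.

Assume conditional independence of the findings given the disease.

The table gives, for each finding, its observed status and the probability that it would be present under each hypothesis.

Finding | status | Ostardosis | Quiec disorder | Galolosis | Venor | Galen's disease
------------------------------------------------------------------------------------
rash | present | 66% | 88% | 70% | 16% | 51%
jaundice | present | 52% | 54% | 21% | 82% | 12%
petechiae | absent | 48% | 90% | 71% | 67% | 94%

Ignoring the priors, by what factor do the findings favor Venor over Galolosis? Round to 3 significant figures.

1.02

Take the product of per-finding likelihoods under each hypothesis (using 1 − P(present | H) for each absent finding), then divide.
  Venor: 0.16 × 0.82 × (1 − 0.67) = 0.043296
  Galolosis: 0.70 × 0.21 × (1 − 0.71) = 0.04263
Bayes factor = 0.043296 / 0.04263 ≈ 1.02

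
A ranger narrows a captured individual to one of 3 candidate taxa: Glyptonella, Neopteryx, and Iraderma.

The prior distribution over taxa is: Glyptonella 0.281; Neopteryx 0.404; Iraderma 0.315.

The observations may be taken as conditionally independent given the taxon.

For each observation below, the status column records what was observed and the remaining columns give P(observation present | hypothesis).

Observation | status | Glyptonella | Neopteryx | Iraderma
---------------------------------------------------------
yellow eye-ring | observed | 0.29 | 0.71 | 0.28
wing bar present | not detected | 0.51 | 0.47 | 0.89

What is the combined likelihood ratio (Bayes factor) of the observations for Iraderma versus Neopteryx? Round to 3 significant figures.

0.0818

The Bayes factor is the ratio of the joint likelihoods of the evidence pattern under the two hypotheses (using 1 − P(present | H) for each absent observation).
  Iraderma: 0.28 × (1 − 0.89) = 0.0308
  Neopteryx: 0.71 × (1 − 0.47) = 0.3763
Bayes factor = 0.0308 / 0.3763 ≈ 0.0818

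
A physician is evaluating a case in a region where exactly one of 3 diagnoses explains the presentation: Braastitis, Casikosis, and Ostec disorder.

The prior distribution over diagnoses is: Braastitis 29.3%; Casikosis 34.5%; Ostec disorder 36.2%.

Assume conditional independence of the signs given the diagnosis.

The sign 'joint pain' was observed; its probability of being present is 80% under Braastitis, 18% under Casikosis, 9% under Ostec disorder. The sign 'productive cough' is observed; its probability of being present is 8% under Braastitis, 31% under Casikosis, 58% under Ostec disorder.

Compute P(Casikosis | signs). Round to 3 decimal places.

0.338

For each hypothesis, the unnormalized posterior weight is prior × product of the sign likelihoods:
  Braastitis: 0.293 × 0.80 × 0.08 = 0.018752
  Casikosis: 0.345 × 0.18 × 0.31 = 0.019251
  Ostec disorder: 0.362 × 0.09 × 0.58 = 0.018896
Normalizing constant Z = 0.018752 + 0.019251 + 0.018896 = 0.056899.
P(Casikosis | evidence) = 0.019251 / 0.056899 ≈ 0.338.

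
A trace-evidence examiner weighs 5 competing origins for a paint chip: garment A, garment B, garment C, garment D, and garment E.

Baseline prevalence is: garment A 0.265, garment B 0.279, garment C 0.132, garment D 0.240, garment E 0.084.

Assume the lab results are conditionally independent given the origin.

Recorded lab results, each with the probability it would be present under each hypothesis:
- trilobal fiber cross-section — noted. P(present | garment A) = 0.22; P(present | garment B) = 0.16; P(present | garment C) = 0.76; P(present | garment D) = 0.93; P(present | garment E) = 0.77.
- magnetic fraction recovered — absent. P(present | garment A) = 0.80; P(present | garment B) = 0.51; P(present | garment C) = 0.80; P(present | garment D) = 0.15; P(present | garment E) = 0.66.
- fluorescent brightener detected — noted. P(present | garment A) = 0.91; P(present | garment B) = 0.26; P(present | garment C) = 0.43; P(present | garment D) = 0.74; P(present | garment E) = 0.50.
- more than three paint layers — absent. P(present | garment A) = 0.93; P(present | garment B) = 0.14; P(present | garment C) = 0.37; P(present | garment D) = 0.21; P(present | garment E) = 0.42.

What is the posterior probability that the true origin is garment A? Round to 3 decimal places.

Multiply each prior by the joint likelihood of the lab result pattern (using 1 − P(present | H) for each absent lab result):
  garment A: 0.265 × 0.22 × (1 − 0.80) × 0.91 × (1 − 0.93) = 0.00074274
  garment B: 0.279 × 0.16 × (1 − 0.51) × 0.26 × (1 − 0.14) = 0.0048909
  garment C: 0.132 × 0.76 × (1 − 0.80) × 0.43 × (1 − 0.37) = 0.0054353
  garment D: 0.240 × 0.93 × (1 − 0.15) × 0.74 × (1 − 0.21) = 0.11091
  garment E: 0.084 × 0.77 × (1 − 0.66) × 0.50 × (1 − 0.42) = 0.0063774
Normalizing constant Z = 0.00074274 + 0.0048909 + 0.0054353 + 0.11091 + 0.0063774 = 0.12836.
P(garment A | evidence) = 0.00074274 / 0.12836 ≈ 0.006.

0.006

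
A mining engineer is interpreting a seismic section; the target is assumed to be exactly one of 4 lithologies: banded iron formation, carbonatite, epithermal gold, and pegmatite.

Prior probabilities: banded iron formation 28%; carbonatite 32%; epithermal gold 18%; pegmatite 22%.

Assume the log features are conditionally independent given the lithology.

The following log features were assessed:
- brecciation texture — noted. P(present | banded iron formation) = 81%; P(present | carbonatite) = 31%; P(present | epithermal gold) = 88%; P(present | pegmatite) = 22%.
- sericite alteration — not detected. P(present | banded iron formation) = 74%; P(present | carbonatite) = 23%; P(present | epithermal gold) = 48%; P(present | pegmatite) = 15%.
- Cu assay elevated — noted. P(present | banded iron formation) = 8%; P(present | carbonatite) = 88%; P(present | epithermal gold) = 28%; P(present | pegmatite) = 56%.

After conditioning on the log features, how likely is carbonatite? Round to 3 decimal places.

By Bayes' rule with conditional independence, the unnormalized weight for each hypothesis is prior × ∏ likelihoods (using 1 − P(present | H) for each absent log feature):
  banded iron formation: 0.28 × 0.81 × (1 − 0.74) × 0.08 = 0.0047174
  carbonatite: 0.32 × 0.31 × (1 − 0.23) × 0.88 = 0.067218
  epithermal gold: 0.18 × 0.88 × (1 − 0.48) × 0.28 = 0.023063
  pegmatite: 0.22 × 0.22 × (1 − 0.15) × 0.56 = 0.023038
Marginal likelihood of the evidence = 0.11804.
P(carbonatite | evidence) = 0.067218 / 0.11804 ≈ 0.569.

0.569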